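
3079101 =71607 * 43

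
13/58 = 13/58 = 0.22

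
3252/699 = 1084/233 = 4.65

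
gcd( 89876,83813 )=1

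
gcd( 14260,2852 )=2852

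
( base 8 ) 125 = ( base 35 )2F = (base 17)50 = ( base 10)85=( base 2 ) 1010101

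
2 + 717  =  719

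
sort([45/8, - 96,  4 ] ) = [-96, 4,45/8 ]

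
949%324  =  301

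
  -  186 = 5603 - 5789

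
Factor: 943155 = 3^2 * 5^1 * 20959^1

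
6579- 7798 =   -  1219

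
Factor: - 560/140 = -2^2 = -4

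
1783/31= 1783/31= 57.52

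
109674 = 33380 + 76294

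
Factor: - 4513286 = - 2^1*101^1 * 22343^1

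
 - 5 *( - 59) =295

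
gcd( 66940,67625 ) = 5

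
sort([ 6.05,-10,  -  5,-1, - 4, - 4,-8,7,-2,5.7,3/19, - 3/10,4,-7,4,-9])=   [-10, -9,-8, - 7, - 5,-4, - 4,-2, - 1, - 3/10,3/19, 4,  4,5.7,6.05  ,  7 ]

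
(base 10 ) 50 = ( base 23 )24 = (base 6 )122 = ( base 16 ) 32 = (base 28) 1M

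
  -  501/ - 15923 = 501/15923  =  0.03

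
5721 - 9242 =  - 3521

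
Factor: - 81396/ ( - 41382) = 2^1* 7^1 * 11^ (-2) * 17^1 = 238/121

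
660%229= 202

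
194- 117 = 77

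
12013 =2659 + 9354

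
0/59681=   0=0.00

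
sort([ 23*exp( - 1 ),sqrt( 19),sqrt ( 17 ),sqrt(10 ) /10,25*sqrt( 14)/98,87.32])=[sqrt(10 )/10,25*sqrt (14 )/98, sqrt( 17), sqrt( 19 ),23*exp( -1),  87.32] 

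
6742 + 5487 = 12229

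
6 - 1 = 5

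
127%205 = 127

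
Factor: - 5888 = -2^8*23^1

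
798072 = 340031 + 458041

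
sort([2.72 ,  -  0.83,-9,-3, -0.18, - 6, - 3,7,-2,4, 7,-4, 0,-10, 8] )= [-10, - 9,-6 ,-4,  -  3, - 3 , - 2,  -  0.83 , - 0.18,0,2.72, 4, 7,7 , 8]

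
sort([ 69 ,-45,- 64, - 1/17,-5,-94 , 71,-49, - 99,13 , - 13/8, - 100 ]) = [ - 100, - 99, - 94, - 64, - 49, - 45, - 5, - 13/8,-1/17, 13, 69,  71]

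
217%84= 49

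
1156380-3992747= - 2836367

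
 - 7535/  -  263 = 7535/263 = 28.65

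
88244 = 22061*4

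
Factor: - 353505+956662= 603157 = 59^1*10223^1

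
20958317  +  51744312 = 72702629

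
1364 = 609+755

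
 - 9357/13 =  - 720 + 3/13 = -719.77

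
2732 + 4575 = 7307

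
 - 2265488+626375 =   -  1639113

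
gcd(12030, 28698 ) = 6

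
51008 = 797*64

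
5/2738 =5/2738 = 0.00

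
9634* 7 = 67438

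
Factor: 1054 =2^1*17^1 * 31^1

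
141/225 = 47/75 = 0.63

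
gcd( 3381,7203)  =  147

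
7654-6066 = 1588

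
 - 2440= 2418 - 4858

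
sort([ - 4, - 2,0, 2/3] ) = [-4 ,-2, 0 , 2/3] 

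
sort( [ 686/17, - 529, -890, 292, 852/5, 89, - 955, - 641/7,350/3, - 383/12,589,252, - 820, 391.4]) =[ - 955,-890,-820, -529, -641/7 ,- 383/12, 686/17, 89,350/3, 852/5, 252, 292,391.4,589]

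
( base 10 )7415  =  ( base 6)54155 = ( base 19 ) 11a5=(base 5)214130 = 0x1CF7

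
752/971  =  752/971 = 0.77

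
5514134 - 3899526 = 1614608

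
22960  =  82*280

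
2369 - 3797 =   -  1428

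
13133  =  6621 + 6512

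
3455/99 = 34+ 89/99 =34.90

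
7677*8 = 61416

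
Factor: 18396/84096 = 2^( - 5)*7^1 = 7/32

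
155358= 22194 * 7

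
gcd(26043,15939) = 3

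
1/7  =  1/7 = 0.14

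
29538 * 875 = 25845750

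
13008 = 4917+8091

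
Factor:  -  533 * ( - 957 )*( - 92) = -46927452=-2^2*3^1*11^1*13^1*23^1*29^1*41^1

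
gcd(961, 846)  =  1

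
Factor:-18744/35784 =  - 3^(-1 )*7^( - 1) * 11^1 = -11/21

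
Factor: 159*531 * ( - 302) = -25497558=- 2^1*3^3*53^1 * 59^1*151^1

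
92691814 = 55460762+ 37231052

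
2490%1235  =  20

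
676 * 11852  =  8011952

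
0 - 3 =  - 3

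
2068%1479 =589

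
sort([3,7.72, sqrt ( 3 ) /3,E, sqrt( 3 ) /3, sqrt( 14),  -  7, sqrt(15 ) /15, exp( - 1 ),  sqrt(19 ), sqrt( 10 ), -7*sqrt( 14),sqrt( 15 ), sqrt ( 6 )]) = [ - 7 *sqrt( 14 ), - 7,sqrt (15 ) /15, exp( - 1 ), sqrt ( 3 )/3, sqrt(3 ) /3,sqrt(6 ),E, 3,sqrt( 10 ), sqrt( 14 ), sqrt (15 ), sqrt( 19), 7.72 ]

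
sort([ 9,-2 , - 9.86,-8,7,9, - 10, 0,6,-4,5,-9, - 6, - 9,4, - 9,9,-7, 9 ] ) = [ - 10, - 9.86, - 9,-9, - 9,  -  8, - 7,  -  6,-4,  -  2, 0, 4, 5,6,7, 9, 9,9,9] 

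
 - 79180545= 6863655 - 86044200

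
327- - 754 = 1081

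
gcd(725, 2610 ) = 145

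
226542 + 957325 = 1183867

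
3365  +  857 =4222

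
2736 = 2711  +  25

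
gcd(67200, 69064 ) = 8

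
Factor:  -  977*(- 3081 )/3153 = 1003379/1051=13^1 * 79^1* 977^1*1051^( - 1 )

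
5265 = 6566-1301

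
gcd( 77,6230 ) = 7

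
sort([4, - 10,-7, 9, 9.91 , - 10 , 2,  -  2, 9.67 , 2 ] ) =[ - 10, - 10,-7,  -  2, 2, 2, 4, 9, 9.67,  9.91 ] 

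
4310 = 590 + 3720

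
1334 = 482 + 852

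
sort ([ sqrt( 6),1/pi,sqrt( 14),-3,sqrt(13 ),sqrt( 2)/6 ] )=[ - 3,sqrt( 2 ) /6, 1/pi,  sqrt( 6) , sqrt(13 ),sqrt( 14)]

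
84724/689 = 84724/689 = 122.97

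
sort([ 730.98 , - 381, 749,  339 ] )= [ - 381, 339, 730.98, 749]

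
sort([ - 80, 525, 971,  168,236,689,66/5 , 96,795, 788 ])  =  [ - 80, 66/5, 96, 168,236, 525,  689 , 788, 795, 971 ] 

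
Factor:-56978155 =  -5^1*13^1*31^1*28277^1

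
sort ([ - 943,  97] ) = [  -  943,  97]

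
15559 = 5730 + 9829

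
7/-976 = -1 + 969/976 =-0.01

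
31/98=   31/98 = 0.32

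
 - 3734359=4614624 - 8348983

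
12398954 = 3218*3853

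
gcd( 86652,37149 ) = 87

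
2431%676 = 403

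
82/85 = 82/85 =0.96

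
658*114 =75012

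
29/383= 29/383 = 0.08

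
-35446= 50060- 85506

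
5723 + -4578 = 1145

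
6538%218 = 216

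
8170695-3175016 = 4995679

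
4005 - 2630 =1375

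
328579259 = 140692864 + 187886395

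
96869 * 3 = 290607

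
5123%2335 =453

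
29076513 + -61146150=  - 32069637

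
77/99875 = 77/99875  =  0.00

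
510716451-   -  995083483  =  1505799934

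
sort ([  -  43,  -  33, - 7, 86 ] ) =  [-43,-33 , - 7,  86]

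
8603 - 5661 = 2942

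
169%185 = 169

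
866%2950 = 866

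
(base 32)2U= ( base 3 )10111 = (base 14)6A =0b1011110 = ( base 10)94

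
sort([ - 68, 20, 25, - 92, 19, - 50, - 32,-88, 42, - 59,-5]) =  [ - 92,-88,-68 , - 59, - 50, - 32,  -  5, 19, 20,25, 42] 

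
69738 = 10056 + 59682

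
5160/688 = 15/2 = 7.50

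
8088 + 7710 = 15798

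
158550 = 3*52850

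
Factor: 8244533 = 11^1 * 223^1*3361^1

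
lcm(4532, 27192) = 27192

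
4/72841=4/72841 = 0.00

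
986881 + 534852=1521733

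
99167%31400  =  4967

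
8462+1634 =10096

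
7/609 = 1/87=0.01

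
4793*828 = 3968604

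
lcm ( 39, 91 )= 273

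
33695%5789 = 4750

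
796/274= 2+124/137=2.91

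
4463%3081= 1382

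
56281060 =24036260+32244800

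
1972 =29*68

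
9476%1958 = 1644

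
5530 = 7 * 790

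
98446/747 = 98446/747 = 131.79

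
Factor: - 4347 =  - 3^3 * 7^1*23^1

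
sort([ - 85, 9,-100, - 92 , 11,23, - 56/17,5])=[-100,-92, - 85, - 56/17,5,9,11, 23]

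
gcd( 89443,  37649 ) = 1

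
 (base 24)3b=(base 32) 2j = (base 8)123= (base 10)83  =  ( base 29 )2P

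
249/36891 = 83/12297  =  0.01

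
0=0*950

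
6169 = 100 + 6069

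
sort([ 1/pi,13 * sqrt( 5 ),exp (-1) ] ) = [1/pi,exp( - 1 ),13*sqrt(5 ) ]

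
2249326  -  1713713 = 535613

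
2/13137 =2/13137= 0.00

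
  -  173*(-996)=172308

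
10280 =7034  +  3246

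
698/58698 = 349/29349  =  0.01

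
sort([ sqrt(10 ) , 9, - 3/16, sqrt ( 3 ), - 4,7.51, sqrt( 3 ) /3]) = [ -4,  -  3/16, sqrt(3 )/3, sqrt (3 ), sqrt ( 10), 7.51, 9 ] 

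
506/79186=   253/39593 = 0.01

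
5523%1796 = 135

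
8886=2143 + 6743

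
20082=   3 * 6694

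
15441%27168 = 15441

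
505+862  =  1367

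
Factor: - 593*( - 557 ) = 557^1*593^1 = 330301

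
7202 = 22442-15240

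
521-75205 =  - 74684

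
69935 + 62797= 132732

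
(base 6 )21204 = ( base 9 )3854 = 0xB44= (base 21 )6B7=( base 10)2884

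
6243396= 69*90484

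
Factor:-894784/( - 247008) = 2^1 * 3^ ( - 1) *11^1 * 41^1 * 83^( - 1 ) = 902/249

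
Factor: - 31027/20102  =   - 71/46 = - 2^( - 1)*23^(- 1)* 71^1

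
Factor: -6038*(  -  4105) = 24785990=2^1 * 5^1*821^1*3019^1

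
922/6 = 461/3 = 153.67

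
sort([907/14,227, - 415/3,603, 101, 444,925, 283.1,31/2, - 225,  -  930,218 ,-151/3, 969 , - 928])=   [  -  930, - 928 ,-225, -415/3,  -  151/3 , 31/2, 907/14,101,218,227, 283.1,444,603,925, 969]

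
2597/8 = 2597/8 = 324.62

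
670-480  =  190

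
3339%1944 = 1395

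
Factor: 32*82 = 2624 = 2^6*41^1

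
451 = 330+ 121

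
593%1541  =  593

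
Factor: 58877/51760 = 2^(-4)*5^(-1)*7^1*13^1 = 91/80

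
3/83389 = 3/83389 = 0.00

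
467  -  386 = 81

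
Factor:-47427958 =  - 2^1 * 3659^1*6481^1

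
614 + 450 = 1064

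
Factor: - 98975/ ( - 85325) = 37^1*107^1*3413^( - 1)=3959/3413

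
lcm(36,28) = 252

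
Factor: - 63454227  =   - 3^1*1741^1*12149^1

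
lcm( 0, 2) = 0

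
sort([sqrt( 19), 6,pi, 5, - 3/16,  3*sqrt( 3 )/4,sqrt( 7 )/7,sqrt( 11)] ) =[ - 3/16,sqrt( 7 ) /7, 3*sqrt( 3)/4,  pi,sqrt ( 11), sqrt( 19),5,6]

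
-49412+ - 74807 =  - 124219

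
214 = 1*214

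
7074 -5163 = 1911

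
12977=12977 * 1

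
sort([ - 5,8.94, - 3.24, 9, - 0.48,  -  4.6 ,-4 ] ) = [-5,-4.6, - 4,-3.24, - 0.48  ,  8.94,9 ]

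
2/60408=1/30204 = 0.00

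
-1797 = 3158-4955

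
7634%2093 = 1355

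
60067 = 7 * 8581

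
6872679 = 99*69421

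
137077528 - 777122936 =  -  640045408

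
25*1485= 37125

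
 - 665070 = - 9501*70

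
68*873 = 59364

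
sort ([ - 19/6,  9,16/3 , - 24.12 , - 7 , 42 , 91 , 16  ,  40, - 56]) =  [ - 56, - 24.12, - 7, - 19/6 , 16/3 , 9 , 16 , 40, 42,91]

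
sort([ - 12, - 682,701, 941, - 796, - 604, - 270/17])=[-796, -682,-604, - 270/17, - 12,  701,941]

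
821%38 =23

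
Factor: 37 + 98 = 135 = 3^3*5^1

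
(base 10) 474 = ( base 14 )25C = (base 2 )111011010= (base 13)2a6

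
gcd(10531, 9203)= 1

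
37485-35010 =2475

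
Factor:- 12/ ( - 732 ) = 1/61 = 61^( - 1)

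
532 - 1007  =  -475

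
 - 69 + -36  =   - 105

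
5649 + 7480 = 13129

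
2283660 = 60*38061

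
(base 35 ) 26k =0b101001111000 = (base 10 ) 2680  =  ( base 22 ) 5bi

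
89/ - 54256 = -1 + 54167/54256  =  - 0.00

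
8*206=1648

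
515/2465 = 103/493  =  0.21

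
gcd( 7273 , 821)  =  1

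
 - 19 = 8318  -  8337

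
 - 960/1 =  - 960 = - 960.00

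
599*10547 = 6317653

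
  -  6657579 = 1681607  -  8339186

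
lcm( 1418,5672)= 5672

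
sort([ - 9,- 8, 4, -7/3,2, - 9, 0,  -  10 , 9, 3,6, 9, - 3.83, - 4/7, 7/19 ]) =[ - 10, - 9,  -  9, - 8, - 3.83, - 7/3 , - 4/7, 0,7/19, 2,3,4,6,9,9] 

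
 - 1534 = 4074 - 5608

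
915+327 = 1242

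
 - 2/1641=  - 1  +  1639/1641 = - 0.00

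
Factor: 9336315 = 3^1 * 5^1*17^1*19^1*41^1*47^1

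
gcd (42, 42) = 42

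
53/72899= 53/72899 = 0.00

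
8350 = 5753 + 2597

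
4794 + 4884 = 9678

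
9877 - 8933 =944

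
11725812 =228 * 51429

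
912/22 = 41 + 5/11 = 41.45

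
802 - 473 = 329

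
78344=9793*8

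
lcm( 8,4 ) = 8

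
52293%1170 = 813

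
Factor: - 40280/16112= -5/2 = - 2^ (-1)*5^1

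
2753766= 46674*59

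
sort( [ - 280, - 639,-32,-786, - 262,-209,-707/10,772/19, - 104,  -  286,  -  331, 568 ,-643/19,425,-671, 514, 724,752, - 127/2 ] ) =[ - 786,  -  671, - 639,  -  331,  -  286,-280, - 262 , - 209, - 104,-707/10,-127/2,  -  643/19,- 32, 772/19,425, 514 , 568, 724,752] 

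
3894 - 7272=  - 3378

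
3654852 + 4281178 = 7936030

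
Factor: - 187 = -11^1 *17^1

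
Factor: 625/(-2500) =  - 1/4 = - 2^( - 2) 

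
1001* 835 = 835835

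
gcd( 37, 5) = 1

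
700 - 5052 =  - 4352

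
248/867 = 248/867 = 0.29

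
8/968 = 1/121 = 0.01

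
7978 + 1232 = 9210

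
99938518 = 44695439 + 55243079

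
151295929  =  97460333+53835596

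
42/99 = 14/33=0.42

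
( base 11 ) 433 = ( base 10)520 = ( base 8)1010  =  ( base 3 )201021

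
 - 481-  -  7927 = 7446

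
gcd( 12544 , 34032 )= 16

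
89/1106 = 89/1106 = 0.08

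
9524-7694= 1830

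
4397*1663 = 7312211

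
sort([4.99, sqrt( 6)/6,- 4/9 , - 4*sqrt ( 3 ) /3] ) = [ - 4*sqrt( 3 ) /3, - 4/9, sqrt ( 6) /6,  4.99 ] 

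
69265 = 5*13853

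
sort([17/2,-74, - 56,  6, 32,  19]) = [-74, - 56, 6 , 17/2, 19,32]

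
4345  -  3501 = 844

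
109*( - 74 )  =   - 8066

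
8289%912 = 81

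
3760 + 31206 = 34966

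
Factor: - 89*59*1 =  -59^1 *89^1 = - 5251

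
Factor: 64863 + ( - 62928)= 1935 = 3^2 * 5^1*43^1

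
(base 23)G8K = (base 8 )20734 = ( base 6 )104044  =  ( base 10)8668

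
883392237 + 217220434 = 1100612671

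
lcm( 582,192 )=18624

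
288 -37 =251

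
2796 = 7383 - 4587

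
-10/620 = -1  +  61/62 = - 0.02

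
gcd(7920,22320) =720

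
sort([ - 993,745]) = [ - 993,745] 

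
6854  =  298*23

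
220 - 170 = 50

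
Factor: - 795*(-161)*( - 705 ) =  - 90236475 = - 3^2 * 5^2*7^1*23^1 * 47^1*53^1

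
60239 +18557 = 78796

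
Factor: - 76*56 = -4256 = -  2^5*7^1 *19^1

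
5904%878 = 636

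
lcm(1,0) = 0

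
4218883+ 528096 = 4746979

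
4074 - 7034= - 2960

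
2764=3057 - 293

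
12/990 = 2/165 = 0.01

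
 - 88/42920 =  - 11/5365 = -0.00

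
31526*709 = 22351934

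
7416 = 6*1236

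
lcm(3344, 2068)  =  157168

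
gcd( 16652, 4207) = 1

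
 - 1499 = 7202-8701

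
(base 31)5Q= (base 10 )181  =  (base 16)b5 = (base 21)8D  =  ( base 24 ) 7d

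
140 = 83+57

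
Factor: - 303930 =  - 2^1*3^2 * 5^1*11^1*307^1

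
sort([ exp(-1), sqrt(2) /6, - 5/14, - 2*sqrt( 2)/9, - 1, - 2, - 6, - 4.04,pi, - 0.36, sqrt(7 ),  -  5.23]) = [ - 6, - 5.23, - 4.04, - 2,-1, - 0.36, - 5/14,  -  2*sqrt(  2) /9, sqrt(2 )/6, exp( - 1 ), sqrt( 7),pi ] 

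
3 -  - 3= 6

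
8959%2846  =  421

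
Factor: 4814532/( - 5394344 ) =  - 1203633/1348586  =  - 2^(-1)*3^3 *179^( -1)*3767^(  -  1) * 44579^1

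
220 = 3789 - 3569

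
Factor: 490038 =2^1* 3^1*23^1*53^1*67^1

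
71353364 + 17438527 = 88791891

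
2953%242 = 49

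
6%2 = 0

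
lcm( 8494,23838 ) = 738978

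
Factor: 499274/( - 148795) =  - 2^1 * 5^( - 1 )*191^1*1307^1*29759^ ( - 1 ) 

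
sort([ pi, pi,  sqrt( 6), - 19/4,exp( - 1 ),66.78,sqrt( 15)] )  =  [-19/4,exp( - 1 ),  sqrt(6), pi,pi,sqrt ( 15),  66.78 ] 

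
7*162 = 1134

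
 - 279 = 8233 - 8512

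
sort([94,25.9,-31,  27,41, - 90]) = [-90, - 31,25.9,27, 41 , 94]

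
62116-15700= 46416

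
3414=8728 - 5314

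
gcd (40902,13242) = 6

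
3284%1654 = 1630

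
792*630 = 498960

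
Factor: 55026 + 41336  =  96362 = 2^1*7^1*6883^1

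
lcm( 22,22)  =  22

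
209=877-668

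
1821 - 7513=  - 5692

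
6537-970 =5567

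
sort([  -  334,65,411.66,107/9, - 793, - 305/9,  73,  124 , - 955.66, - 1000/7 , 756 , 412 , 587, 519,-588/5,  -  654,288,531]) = [ - 955.66,-793, - 654, - 334, - 1000/7, - 588/5, - 305/9,107/9, 65 , 73,124,288,411.66, 412,  519 , 531, 587, 756 ]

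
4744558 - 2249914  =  2494644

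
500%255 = 245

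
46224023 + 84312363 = 130536386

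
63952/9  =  7105 + 7/9 = 7105.78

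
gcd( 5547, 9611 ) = 1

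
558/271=2+16/271  =  2.06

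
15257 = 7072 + 8185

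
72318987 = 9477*7631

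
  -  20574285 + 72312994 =51738709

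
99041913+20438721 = 119480634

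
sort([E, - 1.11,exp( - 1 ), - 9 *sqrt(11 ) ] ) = [  -  9*sqrt( 11 ), - 1.11,  exp( - 1),E] 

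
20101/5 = 20101/5 =4020.20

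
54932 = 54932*1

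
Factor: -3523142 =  - 2^1*7^1*251653^1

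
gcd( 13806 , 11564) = 118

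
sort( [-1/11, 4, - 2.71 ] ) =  [ - 2.71, - 1/11,4 ]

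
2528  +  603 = 3131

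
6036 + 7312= 13348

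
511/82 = 6 + 19/82=6.23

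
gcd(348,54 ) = 6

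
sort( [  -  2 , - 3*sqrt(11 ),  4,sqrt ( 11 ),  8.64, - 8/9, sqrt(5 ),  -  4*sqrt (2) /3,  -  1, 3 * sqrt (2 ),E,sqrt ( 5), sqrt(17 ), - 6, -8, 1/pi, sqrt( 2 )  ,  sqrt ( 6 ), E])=[- 3*sqrt(11),  -  8, - 6,  -  2,  -  4*sqrt ( 2 ) /3, - 1, - 8/9,1/pi  ,  sqrt(2 ), sqrt(5), sqrt(5 ),sqrt ( 6),E,E,sqrt( 11),4,sqrt( 17),  3 * sqrt(2) , 8.64]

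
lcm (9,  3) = 9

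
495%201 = 93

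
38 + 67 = 105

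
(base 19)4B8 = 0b11001111101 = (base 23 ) 335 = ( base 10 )1661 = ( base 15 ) 75b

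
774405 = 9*86045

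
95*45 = 4275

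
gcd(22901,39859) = 1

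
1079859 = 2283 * 473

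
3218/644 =4 + 321/322 =5.00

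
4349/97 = 44  +  81/97 =44.84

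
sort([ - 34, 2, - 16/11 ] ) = [ - 34  , - 16/11,2 ] 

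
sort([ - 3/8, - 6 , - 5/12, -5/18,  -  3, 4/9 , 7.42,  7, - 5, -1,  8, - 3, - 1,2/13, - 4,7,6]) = [-6, - 5,-4, - 3, - 3, - 1,-1, - 5/12, - 3/8,  -  5/18,2/13,4/9,  6,  7, 7,7.42,8 ]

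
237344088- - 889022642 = 1126366730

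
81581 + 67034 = 148615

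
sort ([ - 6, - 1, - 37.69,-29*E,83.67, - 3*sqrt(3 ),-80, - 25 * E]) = [ - 80, - 29*E,-25*E, - 37.69, - 6, - 3*sqrt(3), - 1,  83.67]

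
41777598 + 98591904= 140369502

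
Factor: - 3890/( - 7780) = 1/2= 2^( - 1 ) 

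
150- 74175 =-74025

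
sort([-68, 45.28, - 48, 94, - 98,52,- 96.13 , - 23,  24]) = [ - 98,-96.13,  -  68,  -  48, - 23,24,45.28,52, 94]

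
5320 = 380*14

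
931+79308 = 80239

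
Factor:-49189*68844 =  - 3386367516 = -2^2*3^1* 7^1*5737^1*7027^1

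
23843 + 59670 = 83513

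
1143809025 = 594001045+549807980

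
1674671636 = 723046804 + 951624832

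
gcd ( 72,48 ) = 24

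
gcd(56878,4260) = 2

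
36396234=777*46842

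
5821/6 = 5821/6 = 970.17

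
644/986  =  322/493 = 0.65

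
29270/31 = 29270/31 = 944.19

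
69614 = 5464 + 64150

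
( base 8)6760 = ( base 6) 24304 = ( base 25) 5hi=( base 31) 3M3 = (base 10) 3568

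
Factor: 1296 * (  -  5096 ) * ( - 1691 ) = 11168067456 = 2^7*3^4*7^2*13^1*19^1 * 89^1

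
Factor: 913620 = 2^2*3^1*5^1*15227^1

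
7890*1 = 7890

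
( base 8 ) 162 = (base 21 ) 59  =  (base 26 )4A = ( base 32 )3I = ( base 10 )114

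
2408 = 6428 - 4020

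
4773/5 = 4773/5 = 954.60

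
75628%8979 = 3796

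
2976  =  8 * 372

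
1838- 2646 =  - 808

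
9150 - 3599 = 5551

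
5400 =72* 75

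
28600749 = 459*62311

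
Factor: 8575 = 5^2 * 7^3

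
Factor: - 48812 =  - 2^2*12203^1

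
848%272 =32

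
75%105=75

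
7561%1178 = 493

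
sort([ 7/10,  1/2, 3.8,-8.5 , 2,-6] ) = [ - 8.5,-6, 1/2,7/10, 2, 3.8 ]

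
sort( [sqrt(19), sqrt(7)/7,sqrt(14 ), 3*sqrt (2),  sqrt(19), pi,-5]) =[-5, sqrt(7)/7,pi, sqrt(14),  3 * sqrt(2 ),  sqrt( 19), sqrt( 19 )]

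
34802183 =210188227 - 175386044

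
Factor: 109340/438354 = 2^1 * 3^(-2) * 5^1 * 7^(-2 )*11^1 = 110/441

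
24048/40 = 601 + 1/5 = 601.20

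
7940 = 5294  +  2646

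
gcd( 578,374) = 34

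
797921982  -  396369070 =401552912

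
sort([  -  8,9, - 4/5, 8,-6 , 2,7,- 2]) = [ - 8, - 6, - 2, - 4/5,2, 7, 8,9] 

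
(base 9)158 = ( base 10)134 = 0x86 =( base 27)4Q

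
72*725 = 52200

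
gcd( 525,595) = 35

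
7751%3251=1249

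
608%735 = 608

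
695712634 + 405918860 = 1101631494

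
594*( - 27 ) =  - 16038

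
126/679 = 18/97  =  0.19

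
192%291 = 192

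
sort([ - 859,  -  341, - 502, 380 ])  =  [ - 859,-502, - 341,  380]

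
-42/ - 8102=21/4051 = 0.01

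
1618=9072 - 7454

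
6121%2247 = 1627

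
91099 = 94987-3888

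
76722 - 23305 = 53417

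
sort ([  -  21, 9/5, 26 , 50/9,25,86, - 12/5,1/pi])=[-21, - 12/5 , 1/pi, 9/5, 50/9,25, 26, 86]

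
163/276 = 163/276=0.59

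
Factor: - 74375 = - 5^4*7^1*17^1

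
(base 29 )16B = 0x402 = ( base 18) 330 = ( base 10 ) 1026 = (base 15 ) 486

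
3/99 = 1/33 = 0.03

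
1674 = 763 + 911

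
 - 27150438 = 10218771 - 37369209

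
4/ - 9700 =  - 1+2424/2425 = - 0.00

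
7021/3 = 2340+1/3 = 2340.33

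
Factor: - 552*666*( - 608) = 223520256 = 2^9*3^3 * 19^1*23^1*37^1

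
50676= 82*618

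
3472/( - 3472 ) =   -  1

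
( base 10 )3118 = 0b110000101110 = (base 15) dcd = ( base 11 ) 2385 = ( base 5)44433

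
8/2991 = 8/2991 = 0.00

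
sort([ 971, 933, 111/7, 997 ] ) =[ 111/7,933,971,997 ] 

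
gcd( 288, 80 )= 16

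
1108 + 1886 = 2994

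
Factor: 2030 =2^1 *5^1*7^1*29^1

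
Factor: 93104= 2^4 * 11^1*23^2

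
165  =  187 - 22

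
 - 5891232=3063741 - 8954973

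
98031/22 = 4455 + 21/22  =  4455.95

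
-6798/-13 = 6798/13 = 522.92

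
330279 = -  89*(-3711) 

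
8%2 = 0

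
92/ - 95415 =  - 1 + 95323/95415 = -  0.00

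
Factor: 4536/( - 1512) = - 3 = - 3^1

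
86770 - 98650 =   -  11880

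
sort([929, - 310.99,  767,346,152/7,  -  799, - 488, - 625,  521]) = [ - 799,-625,  -  488,  -  310.99 , 152/7,  346,521,767,929 ]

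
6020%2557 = 906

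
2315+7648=9963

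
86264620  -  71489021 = 14775599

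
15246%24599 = 15246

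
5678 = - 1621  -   - 7299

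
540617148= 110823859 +429793289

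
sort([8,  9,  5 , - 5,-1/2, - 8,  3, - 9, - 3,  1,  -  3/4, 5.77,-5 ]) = [ - 9,-8,-5, - 5, - 3 , - 3/4, - 1/2,  1, 3,5,  5.77, 8,9]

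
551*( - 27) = - 14877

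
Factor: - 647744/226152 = - 2^3 * 3^( - 4 ) * 29^1 = - 232/81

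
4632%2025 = 582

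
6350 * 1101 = 6991350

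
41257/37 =41257/37 = 1115.05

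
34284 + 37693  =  71977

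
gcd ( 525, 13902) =21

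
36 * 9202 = 331272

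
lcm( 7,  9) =63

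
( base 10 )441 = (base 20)121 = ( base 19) 144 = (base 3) 121100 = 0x1B9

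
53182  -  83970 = -30788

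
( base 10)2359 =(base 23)4ad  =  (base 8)4467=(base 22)4J5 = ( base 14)c07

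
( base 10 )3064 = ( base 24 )57g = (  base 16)bf8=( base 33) 2qs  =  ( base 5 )44224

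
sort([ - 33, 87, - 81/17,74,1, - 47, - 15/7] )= [ - 47, - 33, - 81/17,-15/7, 1,  74,87 ] 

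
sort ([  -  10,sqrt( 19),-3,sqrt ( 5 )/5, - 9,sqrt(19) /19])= [  -  10 ,  -  9, - 3,sqrt (19)/19,sqrt ( 5)/5,sqrt( 19 )]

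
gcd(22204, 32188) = 52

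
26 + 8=34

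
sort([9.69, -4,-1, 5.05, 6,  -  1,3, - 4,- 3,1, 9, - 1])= [  -  4,-4 , - 3, - 1,-1, - 1, 1,3,5.05,6, 9 , 9.69] 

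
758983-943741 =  - 184758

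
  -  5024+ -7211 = -12235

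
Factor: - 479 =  - 479^1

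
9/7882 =9/7882=0.00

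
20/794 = 10/397 = 0.03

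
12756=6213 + 6543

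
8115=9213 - 1098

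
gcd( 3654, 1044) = 522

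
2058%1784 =274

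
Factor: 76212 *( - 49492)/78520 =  - 471485538/9815 = - 2^1*3^2*5^(-1) * 13^ ( - 1)*29^1* 73^1*151^( -1)*12373^1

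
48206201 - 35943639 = 12262562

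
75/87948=25/29316 =0.00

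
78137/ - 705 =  - 78137/705  =  -  110.83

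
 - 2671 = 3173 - 5844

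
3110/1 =3110 =3110.00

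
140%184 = 140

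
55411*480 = 26597280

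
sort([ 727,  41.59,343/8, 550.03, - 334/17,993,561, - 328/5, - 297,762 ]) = [ - 297, - 328/5 , - 334/17,41.59,  343/8,550.03,  561,727, 762,  993 ]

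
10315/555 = 2063/111 = 18.59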